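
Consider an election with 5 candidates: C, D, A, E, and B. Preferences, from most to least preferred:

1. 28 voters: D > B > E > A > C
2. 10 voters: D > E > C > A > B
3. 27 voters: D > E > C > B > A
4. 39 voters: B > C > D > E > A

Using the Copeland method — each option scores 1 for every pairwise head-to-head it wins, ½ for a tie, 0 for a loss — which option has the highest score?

D

C: beats A; loses to D, E, and B → score 1.
D: beats C, A, E, and B → score 4.
A: loses to C, D, E, and B → score 0.
E: beats C and A; loses to D and B → score 2.
B: beats C, A, and E; loses to D → score 3.
D has the best pairwise record.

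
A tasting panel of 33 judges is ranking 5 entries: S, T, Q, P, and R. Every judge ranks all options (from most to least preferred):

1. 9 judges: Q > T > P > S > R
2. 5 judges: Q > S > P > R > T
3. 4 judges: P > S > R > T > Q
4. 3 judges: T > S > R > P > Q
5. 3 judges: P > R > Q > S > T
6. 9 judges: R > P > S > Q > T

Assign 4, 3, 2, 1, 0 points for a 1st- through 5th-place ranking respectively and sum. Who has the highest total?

P

S: 9·1 + 5·3 + 4·3 + 3·3 + 3·1 + 9·2 = 66
T: 9·3 + 5·0 + 4·1 + 3·4 + 3·0 + 9·0 = 43
Q: 9·4 + 5·4 + 4·0 + 3·0 + 3·2 + 9·1 = 71
P: 9·2 + 5·2 + 4·4 + 3·1 + 3·4 + 9·3 = 86
R: 9·0 + 5·1 + 4·2 + 3·2 + 3·3 + 9·4 = 64
P has the highest Borda score (86).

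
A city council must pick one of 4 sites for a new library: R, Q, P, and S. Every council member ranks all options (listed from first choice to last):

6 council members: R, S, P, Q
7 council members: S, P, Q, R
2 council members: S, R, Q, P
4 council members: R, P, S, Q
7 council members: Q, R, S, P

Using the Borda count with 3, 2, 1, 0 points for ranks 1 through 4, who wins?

S

R: 6·3 + 7·0 + 2·2 + 4·3 + 7·2 = 48
Q: 6·0 + 7·1 + 2·1 + 4·0 + 7·3 = 30
P: 6·1 + 7·2 + 2·0 + 4·2 + 7·0 = 28
S: 6·2 + 7·3 + 2·3 + 4·1 + 7·1 = 50
S has the highest Borda score (50).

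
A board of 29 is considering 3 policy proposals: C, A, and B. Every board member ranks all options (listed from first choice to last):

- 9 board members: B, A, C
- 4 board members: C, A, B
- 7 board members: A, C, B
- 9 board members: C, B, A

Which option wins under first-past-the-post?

C

First-place votes: C 13, A 7, B 9.
C has the most first-place votes.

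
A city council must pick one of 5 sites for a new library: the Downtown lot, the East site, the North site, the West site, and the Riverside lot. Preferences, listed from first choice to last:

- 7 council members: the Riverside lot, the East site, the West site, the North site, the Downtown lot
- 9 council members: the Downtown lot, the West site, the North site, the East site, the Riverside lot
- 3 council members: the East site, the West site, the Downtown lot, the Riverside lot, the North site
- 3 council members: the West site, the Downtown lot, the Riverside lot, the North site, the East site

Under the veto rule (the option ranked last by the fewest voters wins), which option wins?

Last-place votes: the Downtown lot 7, the East site 3, the North site 3, the West site 0, the Riverside lot 9.
the West site is ranked last by the fewest voters, so the West site wins.

the West site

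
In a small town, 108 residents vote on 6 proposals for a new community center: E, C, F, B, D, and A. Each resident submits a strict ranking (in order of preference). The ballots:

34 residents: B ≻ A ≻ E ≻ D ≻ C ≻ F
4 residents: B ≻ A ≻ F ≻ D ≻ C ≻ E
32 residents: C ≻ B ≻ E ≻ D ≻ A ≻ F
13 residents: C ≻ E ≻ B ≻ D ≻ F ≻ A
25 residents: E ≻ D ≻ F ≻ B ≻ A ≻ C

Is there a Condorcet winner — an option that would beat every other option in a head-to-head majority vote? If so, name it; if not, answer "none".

B vs E: 70–38 for B.
B vs C: 63–45 for B.
B vs F: 83–25 for B.
B vs D: 83–25 for B.
B vs A: 108–0 for B.
B beats every other option head-to-head.

B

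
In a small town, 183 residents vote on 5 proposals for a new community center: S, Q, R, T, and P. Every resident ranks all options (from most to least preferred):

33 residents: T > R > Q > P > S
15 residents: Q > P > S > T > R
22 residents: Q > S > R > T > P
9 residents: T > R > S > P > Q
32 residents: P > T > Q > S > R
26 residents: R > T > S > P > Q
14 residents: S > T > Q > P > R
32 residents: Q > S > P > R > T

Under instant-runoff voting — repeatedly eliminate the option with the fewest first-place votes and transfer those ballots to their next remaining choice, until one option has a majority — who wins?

T

Round 1: S 14, Q 69, R 26, T 42, P 32. Eliminate S.
Round 2: Q 69, R 26, T 56, P 32. Eliminate R.
Round 3: Q 69, T 82, P 32. Eliminate P.
Round 4: Q 69, T 114. T has a majority.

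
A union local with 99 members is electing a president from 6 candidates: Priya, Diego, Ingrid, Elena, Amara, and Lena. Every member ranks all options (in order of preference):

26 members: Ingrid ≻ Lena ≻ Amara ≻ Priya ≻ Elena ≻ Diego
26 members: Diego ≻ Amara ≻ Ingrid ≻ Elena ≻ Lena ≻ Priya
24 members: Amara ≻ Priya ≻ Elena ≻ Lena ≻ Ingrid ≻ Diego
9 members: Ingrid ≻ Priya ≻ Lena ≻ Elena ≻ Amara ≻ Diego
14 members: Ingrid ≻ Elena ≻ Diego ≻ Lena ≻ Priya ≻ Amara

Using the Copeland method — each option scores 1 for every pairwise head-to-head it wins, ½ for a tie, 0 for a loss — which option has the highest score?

Priya: beats Diego and Elena; loses to Ingrid, Amara, and Lena → score 2.
Diego: loses to Priya, Ingrid, Elena, Amara, and Lena → score 0.
Ingrid: beats Priya, Diego, Elena, and Lena; loses to Amara → score 4.
Elena: beats Diego and Lena; loses to Priya, Ingrid, and Amara → score 2.
Amara: beats Priya, Diego, Ingrid, Elena, and Lena → score 5.
Lena: beats Priya and Diego; loses to Ingrid, Elena, and Amara → score 2.
Amara has the best pairwise record.

Amara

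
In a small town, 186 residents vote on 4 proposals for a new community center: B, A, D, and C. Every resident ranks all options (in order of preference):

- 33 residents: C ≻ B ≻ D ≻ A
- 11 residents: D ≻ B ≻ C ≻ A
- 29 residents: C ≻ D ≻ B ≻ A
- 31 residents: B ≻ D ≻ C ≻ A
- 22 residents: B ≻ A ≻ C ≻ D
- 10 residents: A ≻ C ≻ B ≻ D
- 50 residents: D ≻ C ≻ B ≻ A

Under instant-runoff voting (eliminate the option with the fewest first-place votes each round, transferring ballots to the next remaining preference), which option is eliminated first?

A

Round 1: B 53, A 10, D 61, C 62. Eliminate A.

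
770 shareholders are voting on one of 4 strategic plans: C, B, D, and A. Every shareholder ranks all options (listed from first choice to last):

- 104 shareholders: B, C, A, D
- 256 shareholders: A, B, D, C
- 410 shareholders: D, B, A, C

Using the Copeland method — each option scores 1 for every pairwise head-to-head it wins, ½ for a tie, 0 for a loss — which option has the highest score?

C: loses to B, D, and A → score 0.
B: beats C and A; loses to D → score 2.
D: beats C, B, and A → score 3.
A: beats C; loses to B and D → score 1.
D has the best pairwise record.

D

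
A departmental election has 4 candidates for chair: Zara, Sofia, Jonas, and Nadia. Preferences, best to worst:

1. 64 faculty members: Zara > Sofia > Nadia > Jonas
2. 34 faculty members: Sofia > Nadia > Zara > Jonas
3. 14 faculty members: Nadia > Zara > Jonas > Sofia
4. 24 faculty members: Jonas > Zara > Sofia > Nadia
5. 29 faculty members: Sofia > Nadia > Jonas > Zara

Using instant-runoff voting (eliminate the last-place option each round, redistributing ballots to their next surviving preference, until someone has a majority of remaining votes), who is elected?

Zara

Round 1: Zara 64, Sofia 63, Jonas 24, Nadia 14. Eliminate Nadia.
Round 2: Zara 78, Sofia 63, Jonas 24. Eliminate Jonas.
Round 3: Zara 102, Sofia 63. Zara has a majority.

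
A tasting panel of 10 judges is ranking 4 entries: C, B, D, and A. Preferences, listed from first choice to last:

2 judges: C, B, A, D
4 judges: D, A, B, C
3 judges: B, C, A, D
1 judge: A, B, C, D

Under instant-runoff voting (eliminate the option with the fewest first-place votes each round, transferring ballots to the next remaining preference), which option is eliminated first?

Round 1: C 2, B 3, D 4, A 1. Eliminate A.

A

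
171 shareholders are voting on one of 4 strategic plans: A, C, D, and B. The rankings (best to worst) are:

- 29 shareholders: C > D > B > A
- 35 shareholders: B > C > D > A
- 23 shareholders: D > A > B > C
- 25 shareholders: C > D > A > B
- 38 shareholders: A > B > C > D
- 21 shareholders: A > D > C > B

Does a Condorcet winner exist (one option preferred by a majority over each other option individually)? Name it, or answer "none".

Checking pairwise contests:
C beats A 89–82.
B beats C 96–75.
C beats D 127–44.
A beats B 107–64.
Every option loses at least one head-to-head, so there is no Condorcet winner.

none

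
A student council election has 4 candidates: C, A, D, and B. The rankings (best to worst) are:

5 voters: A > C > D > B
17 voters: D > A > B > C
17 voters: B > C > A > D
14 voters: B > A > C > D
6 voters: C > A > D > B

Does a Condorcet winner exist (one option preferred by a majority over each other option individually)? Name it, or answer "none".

B vs C: 48–11 for B.
B vs A: 31–28 for B.
B vs D: 31–28 for B.
B beats every other option head-to-head.

B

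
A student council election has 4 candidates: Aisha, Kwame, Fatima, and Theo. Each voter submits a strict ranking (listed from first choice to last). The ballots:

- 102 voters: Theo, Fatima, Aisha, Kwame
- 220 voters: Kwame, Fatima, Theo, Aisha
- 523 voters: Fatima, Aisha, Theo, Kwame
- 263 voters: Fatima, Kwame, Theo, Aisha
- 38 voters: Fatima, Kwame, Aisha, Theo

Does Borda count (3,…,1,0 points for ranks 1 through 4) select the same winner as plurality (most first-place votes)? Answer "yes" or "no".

yes

Borda — scores: Aisha 1186, Kwame 1262, Fatima 3116, Theo 1312. Winner: Fatima.
Plurality — first-place votes: Aisha 0, Kwame 220, Fatima 824, Theo 102. Winner: Fatima.
The two methods agree.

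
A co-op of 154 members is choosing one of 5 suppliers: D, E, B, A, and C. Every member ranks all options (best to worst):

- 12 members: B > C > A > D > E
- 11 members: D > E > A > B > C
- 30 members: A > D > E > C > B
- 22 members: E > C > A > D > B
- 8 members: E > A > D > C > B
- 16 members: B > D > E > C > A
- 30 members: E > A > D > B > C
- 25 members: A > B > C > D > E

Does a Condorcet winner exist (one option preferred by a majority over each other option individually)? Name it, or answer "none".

none

Checking pairwise contests:
A beats D 127–27.
D beats E 94–60.
D beats B 101–53.
E beats A 87–67.
D beats C 95–59.
Every option loses at least one head-to-head, so there is no Condorcet winner.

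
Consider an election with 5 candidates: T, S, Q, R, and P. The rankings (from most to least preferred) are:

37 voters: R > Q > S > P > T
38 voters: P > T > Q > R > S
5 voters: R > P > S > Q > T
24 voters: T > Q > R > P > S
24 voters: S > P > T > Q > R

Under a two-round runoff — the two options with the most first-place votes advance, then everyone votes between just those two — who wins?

R

Round 1 first-place votes: T 24, S 24, Q 0, R 42, P 38.
R and P advance.
Runoff: R is preferred to P by 66 voters; P by 62.
R wins the runoff.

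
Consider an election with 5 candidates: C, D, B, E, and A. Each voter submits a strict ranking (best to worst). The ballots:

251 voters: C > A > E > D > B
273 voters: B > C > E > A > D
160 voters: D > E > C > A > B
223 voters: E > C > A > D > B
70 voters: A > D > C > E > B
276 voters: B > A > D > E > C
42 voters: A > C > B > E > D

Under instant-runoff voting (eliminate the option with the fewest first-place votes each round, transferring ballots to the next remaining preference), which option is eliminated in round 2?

Round 1: C 251, D 160, B 549, E 223, A 112. Eliminate A.
Round 2: C 293, D 230, B 549, E 223. Eliminate E.

E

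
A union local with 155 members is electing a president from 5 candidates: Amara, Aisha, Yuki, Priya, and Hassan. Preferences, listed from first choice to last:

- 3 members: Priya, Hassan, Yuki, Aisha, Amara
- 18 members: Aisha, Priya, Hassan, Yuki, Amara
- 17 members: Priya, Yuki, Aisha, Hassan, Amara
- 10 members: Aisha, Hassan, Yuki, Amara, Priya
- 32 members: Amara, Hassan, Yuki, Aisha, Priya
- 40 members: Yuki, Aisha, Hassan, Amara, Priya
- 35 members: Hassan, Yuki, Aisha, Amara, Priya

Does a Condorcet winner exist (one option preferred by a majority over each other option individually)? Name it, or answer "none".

Checking pairwise contests:
Aisha beats Amara 123–32.
Yuki beats Aisha 127–28.
Hassan beats Yuki 98–57.
Amara beats Priya 117–38.
Aisha beats Hassan 85–70.
Every option loses at least one head-to-head, so there is no Condorcet winner.

none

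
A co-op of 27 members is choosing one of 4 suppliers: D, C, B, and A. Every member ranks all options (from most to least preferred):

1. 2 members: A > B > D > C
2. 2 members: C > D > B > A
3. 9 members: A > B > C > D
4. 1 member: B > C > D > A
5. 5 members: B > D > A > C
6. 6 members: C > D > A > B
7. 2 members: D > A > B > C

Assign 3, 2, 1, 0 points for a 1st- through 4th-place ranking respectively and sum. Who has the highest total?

A

D: 2·1 + 2·2 + 9·0 + 1·1 + 5·2 + 6·2 + 2·3 = 35
C: 2·0 + 2·3 + 9·1 + 1·2 + 5·0 + 6·3 + 2·0 = 35
B: 2·2 + 2·1 + 9·2 + 1·3 + 5·3 + 6·0 + 2·1 = 44
A: 2·3 + 2·0 + 9·3 + 1·0 + 5·1 + 6·1 + 2·2 = 48
A has the highest Borda score (48).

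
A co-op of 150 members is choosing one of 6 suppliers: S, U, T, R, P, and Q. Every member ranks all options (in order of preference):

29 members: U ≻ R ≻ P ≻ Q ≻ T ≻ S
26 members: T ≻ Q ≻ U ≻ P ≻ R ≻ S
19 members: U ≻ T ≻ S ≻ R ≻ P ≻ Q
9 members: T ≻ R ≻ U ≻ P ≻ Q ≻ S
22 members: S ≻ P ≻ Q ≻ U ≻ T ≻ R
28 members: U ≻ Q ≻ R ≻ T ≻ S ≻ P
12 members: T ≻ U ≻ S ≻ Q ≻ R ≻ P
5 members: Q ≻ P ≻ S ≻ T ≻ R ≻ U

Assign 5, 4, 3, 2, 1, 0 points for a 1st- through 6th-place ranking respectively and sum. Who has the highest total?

U

S: 29·0 + 26·0 + 19·3 + 9·0 + 22·5 + 28·1 + 12·3 + 5·3 = 246
U: 29·5 + 26·3 + 19·5 + 9·3 + 22·2 + 28·5 + 12·4 + 5·0 = 577
T: 29·1 + 26·5 + 19·4 + 9·5 + 22·1 + 28·2 + 12·5 + 5·2 = 428
R: 29·4 + 26·1 + 19·2 + 9·4 + 22·0 + 28·3 + 12·1 + 5·1 = 317
P: 29·3 + 26·2 + 19·1 + 9·2 + 22·4 + 28·0 + 12·0 + 5·4 = 284
Q: 29·2 + 26·4 + 19·0 + 9·1 + 22·3 + 28·4 + 12·2 + 5·5 = 398
U has the highest Borda score (577).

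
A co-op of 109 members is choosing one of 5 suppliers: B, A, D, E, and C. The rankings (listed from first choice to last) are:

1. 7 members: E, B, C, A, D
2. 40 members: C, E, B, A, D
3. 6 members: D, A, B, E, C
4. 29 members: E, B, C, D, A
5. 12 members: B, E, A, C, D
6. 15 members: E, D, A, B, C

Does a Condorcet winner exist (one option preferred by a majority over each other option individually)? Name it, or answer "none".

E vs B: 91–18 for E.
E vs A: 103–6 for E.
E vs D: 103–6 for E.
E vs C: 69–40 for E.
E beats every other option head-to-head.

E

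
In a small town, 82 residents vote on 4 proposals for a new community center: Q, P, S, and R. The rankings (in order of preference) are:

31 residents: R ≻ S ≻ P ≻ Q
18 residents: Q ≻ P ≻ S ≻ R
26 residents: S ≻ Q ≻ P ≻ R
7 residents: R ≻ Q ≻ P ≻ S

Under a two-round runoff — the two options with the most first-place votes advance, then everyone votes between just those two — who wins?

S

Round 1 first-place votes: Q 18, P 0, S 26, R 38.
R and S advance.
Runoff: R is preferred to S by 38 voters; S by 44.
S wins the runoff.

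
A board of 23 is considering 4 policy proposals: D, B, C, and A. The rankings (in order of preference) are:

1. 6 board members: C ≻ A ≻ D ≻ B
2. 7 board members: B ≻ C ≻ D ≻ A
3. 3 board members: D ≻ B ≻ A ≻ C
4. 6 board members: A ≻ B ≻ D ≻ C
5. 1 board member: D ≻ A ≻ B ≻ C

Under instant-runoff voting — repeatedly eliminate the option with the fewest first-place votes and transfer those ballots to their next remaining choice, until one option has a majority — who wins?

A

Round 1: D 4, B 7, C 6, A 6. Eliminate D.
Round 2: B 10, C 6, A 7. Eliminate C.
Round 3: B 10, A 13. A has a majority.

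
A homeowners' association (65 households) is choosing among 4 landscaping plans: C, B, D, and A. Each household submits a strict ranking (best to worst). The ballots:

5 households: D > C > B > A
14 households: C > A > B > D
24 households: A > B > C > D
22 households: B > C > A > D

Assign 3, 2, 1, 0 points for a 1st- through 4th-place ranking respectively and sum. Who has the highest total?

B

C: 5·2 + 14·3 + 24·1 + 22·2 = 120
B: 5·1 + 14·1 + 24·2 + 22·3 = 133
D: 5·3 + 14·0 + 24·0 + 22·0 = 15
A: 5·0 + 14·2 + 24·3 + 22·1 = 122
B has the highest Borda score (133).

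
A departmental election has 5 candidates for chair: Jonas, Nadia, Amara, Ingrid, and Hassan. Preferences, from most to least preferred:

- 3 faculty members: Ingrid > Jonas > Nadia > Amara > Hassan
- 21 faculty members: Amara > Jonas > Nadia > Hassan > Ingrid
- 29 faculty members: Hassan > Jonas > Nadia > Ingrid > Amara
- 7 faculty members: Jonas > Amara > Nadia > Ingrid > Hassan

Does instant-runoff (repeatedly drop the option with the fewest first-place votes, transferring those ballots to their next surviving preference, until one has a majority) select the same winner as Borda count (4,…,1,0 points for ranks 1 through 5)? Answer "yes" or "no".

Instant-runoff — R1 Jonas 7, Nadia 0, Amara 21, Ingrid 3, Hassan 29 (Nadia out); R2 Jonas 7, Amara 21, Ingrid 3, Hassan 29 (Ingrid out); R3 Jonas 10, Amara 21, Hassan 29 (Jonas out); R4 Amara 31, Hassan 29 (Amara winner). Winner: Amara.
Borda — scores: Jonas 187, Nadia 120, Amara 108, Ingrid 48, Hassan 137. Winner: Jonas.
The two methods disagree.

no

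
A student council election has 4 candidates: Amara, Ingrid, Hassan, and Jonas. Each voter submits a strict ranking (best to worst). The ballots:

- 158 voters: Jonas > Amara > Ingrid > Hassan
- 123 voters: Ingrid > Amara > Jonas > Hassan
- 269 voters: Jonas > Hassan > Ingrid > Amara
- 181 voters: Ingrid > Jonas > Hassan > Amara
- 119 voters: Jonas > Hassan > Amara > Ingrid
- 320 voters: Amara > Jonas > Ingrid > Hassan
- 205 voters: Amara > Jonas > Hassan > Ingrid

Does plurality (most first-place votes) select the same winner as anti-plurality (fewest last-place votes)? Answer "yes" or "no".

yes

Plurality — first-place votes: Amara 525, Ingrid 304, Hassan 0, Jonas 546. Winner: Jonas.
Anti-plurality — last-place votes: Amara 450, Ingrid 324, Hassan 601, Jonas 0. Winner: Jonas.
The two methods agree.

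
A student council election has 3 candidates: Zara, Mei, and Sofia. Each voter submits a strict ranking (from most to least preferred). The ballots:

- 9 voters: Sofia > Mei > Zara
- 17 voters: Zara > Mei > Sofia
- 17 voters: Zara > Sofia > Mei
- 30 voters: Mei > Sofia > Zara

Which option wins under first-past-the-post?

First-place votes: Zara 34, Mei 30, Sofia 9.
Zara has the most first-place votes.

Zara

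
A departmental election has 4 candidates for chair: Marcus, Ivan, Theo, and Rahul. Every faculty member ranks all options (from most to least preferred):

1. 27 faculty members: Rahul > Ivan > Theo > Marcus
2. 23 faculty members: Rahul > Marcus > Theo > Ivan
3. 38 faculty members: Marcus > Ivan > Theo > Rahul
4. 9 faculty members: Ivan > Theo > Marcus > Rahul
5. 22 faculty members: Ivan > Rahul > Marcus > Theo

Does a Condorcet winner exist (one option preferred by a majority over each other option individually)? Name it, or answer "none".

Checking pairwise contests:
Rahul beats Marcus 72–47.
Marcus beats Ivan 61–58.
Marcus beats Theo 83–36.
Ivan beats Rahul 69–50.
Every option loses at least one head-to-head, so there is no Condorcet winner.

none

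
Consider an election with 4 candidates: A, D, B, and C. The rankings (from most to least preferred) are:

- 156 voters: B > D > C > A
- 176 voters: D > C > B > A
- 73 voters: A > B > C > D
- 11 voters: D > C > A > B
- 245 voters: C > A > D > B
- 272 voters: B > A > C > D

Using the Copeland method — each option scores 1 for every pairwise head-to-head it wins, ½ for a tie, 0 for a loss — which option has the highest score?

B

A: beats D; loses to B and C → score 1.
D: loses to A, B, and C → score 0.
B: beats A, D, and C → score 3.
C: beats A and D; loses to B → score 2.
B has the best pairwise record.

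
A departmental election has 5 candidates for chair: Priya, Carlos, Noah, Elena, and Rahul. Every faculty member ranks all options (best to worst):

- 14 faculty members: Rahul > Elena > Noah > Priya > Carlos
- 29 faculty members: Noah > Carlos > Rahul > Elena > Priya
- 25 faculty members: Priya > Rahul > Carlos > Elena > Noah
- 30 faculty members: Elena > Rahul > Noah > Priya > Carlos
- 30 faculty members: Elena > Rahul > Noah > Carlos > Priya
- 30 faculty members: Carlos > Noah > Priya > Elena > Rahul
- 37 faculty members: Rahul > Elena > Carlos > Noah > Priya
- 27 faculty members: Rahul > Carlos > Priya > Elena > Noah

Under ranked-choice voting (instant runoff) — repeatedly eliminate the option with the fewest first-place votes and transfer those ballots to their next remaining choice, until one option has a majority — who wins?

Rahul

Round 1: Priya 25, Carlos 30, Noah 29, Elena 60, Rahul 78. Eliminate Priya.
Round 2: Carlos 30, Noah 29, Elena 60, Rahul 103. Eliminate Noah.
Round 3: Carlos 59, Elena 60, Rahul 103. Eliminate Carlos.
Round 4: Elena 90, Rahul 132. Rahul has a majority.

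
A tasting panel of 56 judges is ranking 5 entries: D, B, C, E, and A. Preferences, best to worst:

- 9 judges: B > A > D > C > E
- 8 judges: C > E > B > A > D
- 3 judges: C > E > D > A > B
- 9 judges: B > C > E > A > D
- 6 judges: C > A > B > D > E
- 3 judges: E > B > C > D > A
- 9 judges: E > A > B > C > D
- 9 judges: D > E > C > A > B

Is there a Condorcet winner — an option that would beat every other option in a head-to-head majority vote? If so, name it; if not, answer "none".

none

Checking pairwise contests:
B beats D 44–12.
E beats B 32–24.
B beats C 30–26.
C beats E 35–21.
B beats A 29–27.
Every option loses at least one head-to-head, so there is no Condorcet winner.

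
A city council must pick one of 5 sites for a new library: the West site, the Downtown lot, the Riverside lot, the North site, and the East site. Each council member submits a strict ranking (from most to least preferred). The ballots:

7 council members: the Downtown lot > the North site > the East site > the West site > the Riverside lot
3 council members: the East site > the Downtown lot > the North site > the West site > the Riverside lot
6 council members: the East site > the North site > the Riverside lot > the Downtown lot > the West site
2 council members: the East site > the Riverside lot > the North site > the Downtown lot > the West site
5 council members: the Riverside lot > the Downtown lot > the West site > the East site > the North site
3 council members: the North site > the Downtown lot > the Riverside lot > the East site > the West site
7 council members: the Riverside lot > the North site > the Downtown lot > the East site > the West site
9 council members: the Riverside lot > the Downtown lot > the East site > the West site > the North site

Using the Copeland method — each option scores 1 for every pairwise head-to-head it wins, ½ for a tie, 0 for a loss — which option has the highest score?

the Riverside lot

the West site: loses to the Downtown lot, the Riverside lot, the North site, and the East site → score 0.
the Downtown lot: beats the West site, the North site, and the East site; loses to the Riverside lot → score 3.
the Riverside lot: beats the West site, the Downtown lot, the North site, and the East site → score 4.
the North site: beats the West site; loses to the Downtown lot, the Riverside lot, and the East site → score 1.
the East site: beats the West site and the North site; loses to the Downtown lot and the Riverside lot → score 2.
the Riverside lot has the best pairwise record.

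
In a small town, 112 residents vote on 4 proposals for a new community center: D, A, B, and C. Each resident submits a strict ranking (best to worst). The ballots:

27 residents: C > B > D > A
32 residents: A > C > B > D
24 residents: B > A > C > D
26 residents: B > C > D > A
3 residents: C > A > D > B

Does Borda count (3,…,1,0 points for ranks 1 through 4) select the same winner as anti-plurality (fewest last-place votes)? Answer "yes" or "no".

Borda — scores: D 56, A 150, B 236, C 230. Winner: B.
Anti-plurality — last-place votes: D 56, A 53, B 3, C 0. Winner: C.
The two methods disagree.

no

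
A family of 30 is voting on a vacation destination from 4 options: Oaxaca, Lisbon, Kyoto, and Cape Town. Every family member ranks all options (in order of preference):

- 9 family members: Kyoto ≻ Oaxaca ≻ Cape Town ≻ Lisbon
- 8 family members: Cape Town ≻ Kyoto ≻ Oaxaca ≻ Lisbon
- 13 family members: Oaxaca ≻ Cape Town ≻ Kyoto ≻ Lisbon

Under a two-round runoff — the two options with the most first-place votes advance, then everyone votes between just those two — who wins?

Round 1 first-place votes: Oaxaca 13, Lisbon 0, Kyoto 9, Cape Town 8.
Oaxaca and Kyoto advance.
Runoff: Oaxaca is preferred to Kyoto by 13 voters; Kyoto by 17.
Kyoto wins the runoff.

Kyoto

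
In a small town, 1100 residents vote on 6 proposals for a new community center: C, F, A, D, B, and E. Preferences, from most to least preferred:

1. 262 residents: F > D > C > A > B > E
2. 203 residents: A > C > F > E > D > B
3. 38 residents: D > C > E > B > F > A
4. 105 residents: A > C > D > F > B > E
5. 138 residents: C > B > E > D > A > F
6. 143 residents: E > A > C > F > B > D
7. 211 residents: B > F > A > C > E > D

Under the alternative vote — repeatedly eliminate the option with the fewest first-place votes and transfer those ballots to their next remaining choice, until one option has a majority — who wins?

Round 1: C 138, F 262, A 308, D 38, B 211, E 143. Eliminate D.
Round 2: C 176, F 262, A 308, B 211, E 143. Eliminate E.
Round 3: C 176, F 262, A 451, B 211. Eliminate C.
Round 4: F 262, A 451, B 387. Eliminate F.
Round 5: A 713, B 387. A has a majority.

A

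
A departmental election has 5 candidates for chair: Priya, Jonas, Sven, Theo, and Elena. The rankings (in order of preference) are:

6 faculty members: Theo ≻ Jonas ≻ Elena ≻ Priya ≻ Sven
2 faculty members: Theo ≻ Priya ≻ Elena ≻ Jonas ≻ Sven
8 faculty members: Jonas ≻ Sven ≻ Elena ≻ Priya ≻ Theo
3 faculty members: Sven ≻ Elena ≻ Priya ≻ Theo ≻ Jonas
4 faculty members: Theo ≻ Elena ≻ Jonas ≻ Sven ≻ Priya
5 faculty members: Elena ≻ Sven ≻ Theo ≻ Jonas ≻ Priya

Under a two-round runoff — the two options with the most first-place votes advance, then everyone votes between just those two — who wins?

Round 1 first-place votes: Priya 0, Jonas 8, Sven 3, Theo 12, Elena 5.
Theo and Jonas advance.
Runoff: Theo is preferred to Jonas by 20 voters; Jonas by 8.
Theo wins the runoff.

Theo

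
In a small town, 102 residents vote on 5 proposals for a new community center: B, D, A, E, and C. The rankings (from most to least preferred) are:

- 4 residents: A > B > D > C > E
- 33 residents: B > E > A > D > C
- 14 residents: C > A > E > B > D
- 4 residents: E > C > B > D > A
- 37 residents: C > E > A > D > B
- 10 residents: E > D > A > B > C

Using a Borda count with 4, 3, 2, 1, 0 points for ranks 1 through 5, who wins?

B: 4·3 + 33·4 + 14·1 + 4·2 + 37·0 + 10·1 = 176
D: 4·2 + 33·1 + 14·0 + 4·1 + 37·1 + 10·3 = 112
A: 4·4 + 33·2 + 14·3 + 4·0 + 37·2 + 10·2 = 218
E: 4·0 + 33·3 + 14·2 + 4·4 + 37·3 + 10·4 = 294
C: 4·1 + 33·0 + 14·4 + 4·3 + 37·4 + 10·0 = 220
E has the highest Borda score (294).

E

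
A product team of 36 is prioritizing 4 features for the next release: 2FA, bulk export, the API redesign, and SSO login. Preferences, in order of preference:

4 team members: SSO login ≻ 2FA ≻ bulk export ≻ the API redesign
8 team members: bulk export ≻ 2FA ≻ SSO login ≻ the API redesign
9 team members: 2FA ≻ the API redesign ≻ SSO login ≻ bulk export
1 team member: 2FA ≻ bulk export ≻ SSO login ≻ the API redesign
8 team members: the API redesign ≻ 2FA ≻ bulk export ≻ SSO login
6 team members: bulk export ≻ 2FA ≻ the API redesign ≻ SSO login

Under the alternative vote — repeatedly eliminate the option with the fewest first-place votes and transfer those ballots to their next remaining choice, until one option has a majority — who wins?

Round 1: 2FA 10, bulk export 14, the API redesign 8, SSO login 4. Eliminate SSO login.
Round 2: 2FA 14, bulk export 14, the API redesign 8. Eliminate the API redesign.
Round 3: 2FA 22, bulk export 14. 2FA has a majority.

2FA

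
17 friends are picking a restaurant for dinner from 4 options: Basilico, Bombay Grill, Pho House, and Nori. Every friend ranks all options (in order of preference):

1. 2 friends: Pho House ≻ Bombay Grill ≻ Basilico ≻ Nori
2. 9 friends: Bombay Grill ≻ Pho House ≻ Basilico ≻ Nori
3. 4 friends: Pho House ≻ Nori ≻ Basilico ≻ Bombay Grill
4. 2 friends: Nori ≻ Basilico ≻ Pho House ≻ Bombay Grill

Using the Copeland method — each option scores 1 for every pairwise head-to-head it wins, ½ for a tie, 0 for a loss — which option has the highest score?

Bombay Grill

Basilico: beats Nori; loses to Bombay Grill and Pho House → score 1.
Bombay Grill: beats Basilico, Pho House, and Nori → score 3.
Pho House: beats Basilico and Nori; loses to Bombay Grill → score 2.
Nori: loses to Basilico, Bombay Grill, and Pho House → score 0.
Bombay Grill has the best pairwise record.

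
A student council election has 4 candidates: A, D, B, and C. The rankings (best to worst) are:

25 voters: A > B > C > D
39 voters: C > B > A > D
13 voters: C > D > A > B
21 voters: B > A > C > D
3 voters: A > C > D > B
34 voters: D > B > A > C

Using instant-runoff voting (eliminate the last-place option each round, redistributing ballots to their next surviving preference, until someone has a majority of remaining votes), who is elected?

Round 1: A 28, D 34, B 21, C 52. Eliminate B.
Round 2: A 49, D 34, C 52. Eliminate D.
Round 3: A 83, C 52. A has a majority.

A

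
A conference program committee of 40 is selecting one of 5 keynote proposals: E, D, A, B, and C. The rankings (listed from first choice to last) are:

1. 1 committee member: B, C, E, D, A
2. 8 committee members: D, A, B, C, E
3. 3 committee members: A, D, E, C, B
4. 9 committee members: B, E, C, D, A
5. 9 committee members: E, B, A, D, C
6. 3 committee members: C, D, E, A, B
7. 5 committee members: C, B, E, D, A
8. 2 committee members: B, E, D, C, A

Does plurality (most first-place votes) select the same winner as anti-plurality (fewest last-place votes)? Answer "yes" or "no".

no

Plurality — first-place votes: E 9, D 8, A 3, B 12, C 8. Winner: B.
Anti-plurality — last-place votes: E 8, D 0, A 17, B 6, C 9. Winner: D.
The two methods disagree.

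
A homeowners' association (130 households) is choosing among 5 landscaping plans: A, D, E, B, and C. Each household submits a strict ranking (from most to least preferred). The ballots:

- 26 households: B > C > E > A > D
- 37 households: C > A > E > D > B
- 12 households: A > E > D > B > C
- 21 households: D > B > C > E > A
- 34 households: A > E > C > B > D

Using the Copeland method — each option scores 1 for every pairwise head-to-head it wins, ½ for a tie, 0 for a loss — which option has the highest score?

C

A: beats D, E, and B; loses to C → score 3.
D: beats B; loses to A, E, and C → score 1.
E: beats D and B; loses to A and C → score 2.
B: loses to A, D, E, and C → score 0.
C: beats A, D, E, and B → score 4.
C has the best pairwise record.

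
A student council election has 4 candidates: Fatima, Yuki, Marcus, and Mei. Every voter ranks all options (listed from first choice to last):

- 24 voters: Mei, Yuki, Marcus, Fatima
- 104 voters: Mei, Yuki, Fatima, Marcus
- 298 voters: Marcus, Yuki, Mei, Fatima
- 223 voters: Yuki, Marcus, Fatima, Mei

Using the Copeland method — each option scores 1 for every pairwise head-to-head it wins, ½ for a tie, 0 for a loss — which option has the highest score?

Fatima: loses to Yuki, Marcus, and Mei → score 0.
Yuki: beats Fatima, Marcus, and Mei → score 3.
Marcus: beats Fatima and Mei; loses to Yuki → score 2.
Mei: beats Fatima; loses to Yuki and Marcus → score 1.
Yuki has the best pairwise record.

Yuki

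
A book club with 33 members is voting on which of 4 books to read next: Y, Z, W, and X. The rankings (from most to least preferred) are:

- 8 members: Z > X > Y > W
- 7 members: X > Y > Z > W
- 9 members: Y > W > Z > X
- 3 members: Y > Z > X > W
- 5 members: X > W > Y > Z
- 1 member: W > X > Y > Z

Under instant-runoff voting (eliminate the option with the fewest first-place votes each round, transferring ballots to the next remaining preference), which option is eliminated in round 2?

Round 1: Y 12, Z 8, W 1, X 12. Eliminate W.
Round 2: Y 12, Z 8, X 13. Eliminate Z.

Z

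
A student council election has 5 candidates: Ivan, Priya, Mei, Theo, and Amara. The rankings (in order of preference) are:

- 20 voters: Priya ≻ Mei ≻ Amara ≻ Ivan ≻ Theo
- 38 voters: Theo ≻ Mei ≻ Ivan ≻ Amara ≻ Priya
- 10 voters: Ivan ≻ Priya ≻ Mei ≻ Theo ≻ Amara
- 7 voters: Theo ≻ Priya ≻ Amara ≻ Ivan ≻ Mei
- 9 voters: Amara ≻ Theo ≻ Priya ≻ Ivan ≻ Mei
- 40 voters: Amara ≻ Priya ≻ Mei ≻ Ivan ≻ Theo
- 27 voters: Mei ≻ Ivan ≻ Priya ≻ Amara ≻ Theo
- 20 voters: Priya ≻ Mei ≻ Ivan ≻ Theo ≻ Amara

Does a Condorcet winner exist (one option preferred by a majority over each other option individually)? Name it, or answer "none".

Checking pairwise contests:
Priya beats Ivan 96–75.
Amara beats Priya 87–84.
Priya beats Mei 106–65.
Ivan beats Theo 117–54.
Ivan beats Amara 95–76.
Every option loses at least one head-to-head, so there is no Condorcet winner.

none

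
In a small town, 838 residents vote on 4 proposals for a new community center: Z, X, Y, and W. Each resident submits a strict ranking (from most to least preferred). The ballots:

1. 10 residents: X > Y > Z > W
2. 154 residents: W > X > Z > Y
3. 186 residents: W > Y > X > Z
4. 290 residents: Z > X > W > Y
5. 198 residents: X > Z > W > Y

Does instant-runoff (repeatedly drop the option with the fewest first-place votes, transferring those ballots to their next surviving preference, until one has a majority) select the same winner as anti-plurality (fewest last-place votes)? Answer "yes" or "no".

Instant-runoff — R1 Z 290, X 208, Y 0, W 340 (Y out); R2 Z 290, X 208, W 340 (X out); R3 Z 498, W 340 (Z winner). Winner: Z.
Anti-plurality — last-place votes: Z 186, X 0, Y 642, W 10. Winner: X.
The two methods disagree.

no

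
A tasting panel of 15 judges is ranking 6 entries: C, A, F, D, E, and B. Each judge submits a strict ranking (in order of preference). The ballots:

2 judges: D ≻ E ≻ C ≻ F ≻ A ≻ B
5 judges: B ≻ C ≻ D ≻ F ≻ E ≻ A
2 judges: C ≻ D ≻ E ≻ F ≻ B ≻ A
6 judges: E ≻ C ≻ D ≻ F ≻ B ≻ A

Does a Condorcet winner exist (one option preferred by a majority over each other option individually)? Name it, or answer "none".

Checking pairwise contests:
E beats C 8–7.
C beats A 15–0.
C beats F 15–0.
C beats D 13–2.
D beats E 9–6.
C beats B 10–5.
Every option loses at least one head-to-head, so there is no Condorcet winner.

none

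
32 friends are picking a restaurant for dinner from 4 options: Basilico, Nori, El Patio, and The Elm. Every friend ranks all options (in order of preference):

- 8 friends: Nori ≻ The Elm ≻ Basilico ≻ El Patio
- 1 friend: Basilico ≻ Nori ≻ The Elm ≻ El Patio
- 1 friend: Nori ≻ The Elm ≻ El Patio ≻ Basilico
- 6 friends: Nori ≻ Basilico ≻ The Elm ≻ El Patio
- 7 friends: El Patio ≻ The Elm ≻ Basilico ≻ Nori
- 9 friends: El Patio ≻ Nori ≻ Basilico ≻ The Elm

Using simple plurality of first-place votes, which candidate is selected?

First-place votes: Basilico 1, Nori 15, El Patio 16, The Elm 0.
El Patio has the most first-place votes.

El Patio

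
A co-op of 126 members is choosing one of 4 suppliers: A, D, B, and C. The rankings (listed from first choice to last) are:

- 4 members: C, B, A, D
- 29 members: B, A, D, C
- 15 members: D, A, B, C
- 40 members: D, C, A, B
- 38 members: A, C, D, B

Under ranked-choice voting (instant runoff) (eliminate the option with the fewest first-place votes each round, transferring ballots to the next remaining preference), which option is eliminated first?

Round 1: A 38, D 55, B 29, C 4. Eliminate C.

C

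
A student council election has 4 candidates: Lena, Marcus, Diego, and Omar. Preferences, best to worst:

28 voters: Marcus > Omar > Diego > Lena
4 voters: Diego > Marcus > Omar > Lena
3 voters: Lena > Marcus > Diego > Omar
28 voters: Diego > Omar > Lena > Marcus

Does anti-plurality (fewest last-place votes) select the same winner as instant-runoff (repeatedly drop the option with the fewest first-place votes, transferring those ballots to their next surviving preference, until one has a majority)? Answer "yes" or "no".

Anti-plurality — last-place votes: Lena 32, Marcus 28, Diego 0, Omar 3. Winner: Diego.
Instant-runoff — R1 Lena 3, Marcus 28, Diego 32, Omar 0 (Diego winner). Winner: Diego.
The two methods agree.

yes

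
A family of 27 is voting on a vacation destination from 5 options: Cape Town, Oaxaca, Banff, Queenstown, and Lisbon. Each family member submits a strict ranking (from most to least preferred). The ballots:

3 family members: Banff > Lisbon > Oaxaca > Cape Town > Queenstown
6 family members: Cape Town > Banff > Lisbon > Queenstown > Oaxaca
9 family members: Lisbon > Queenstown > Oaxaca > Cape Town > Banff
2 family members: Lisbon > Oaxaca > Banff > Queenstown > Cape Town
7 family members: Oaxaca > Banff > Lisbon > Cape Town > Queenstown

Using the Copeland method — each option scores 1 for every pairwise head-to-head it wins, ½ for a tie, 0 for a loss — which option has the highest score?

Cape Town: beats Banff and Queenstown; loses to Oaxaca and Lisbon → score 2.
Oaxaca: beats Cape Town and Banff; loses to Queenstown and Lisbon → score 2.
Banff: beats Queenstown and Lisbon; loses to Cape Town and Oaxaca → score 2.
Queenstown: beats Oaxaca; loses to Cape Town, Banff, and Lisbon → score 1.
Lisbon: beats Cape Town, Oaxaca, and Queenstown; loses to Banff → score 3.
Lisbon has the best pairwise record.

Lisbon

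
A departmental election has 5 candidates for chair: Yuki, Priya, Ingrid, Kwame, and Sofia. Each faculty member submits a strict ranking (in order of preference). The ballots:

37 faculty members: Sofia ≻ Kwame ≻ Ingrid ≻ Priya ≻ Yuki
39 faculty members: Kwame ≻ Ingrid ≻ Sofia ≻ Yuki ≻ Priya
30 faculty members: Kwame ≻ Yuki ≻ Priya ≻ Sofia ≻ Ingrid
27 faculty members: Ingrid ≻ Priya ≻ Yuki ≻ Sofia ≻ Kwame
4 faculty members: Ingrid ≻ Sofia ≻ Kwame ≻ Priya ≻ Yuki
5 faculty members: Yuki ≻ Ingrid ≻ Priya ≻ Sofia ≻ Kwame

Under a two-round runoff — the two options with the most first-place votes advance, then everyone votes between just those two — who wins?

Sofia

Round 1 first-place votes: Yuki 5, Priya 0, Ingrid 31, Kwame 69, Sofia 37.
Kwame and Sofia advance.
Runoff: Kwame is preferred to Sofia by 69 voters; Sofia by 73.
Sofia wins the runoff.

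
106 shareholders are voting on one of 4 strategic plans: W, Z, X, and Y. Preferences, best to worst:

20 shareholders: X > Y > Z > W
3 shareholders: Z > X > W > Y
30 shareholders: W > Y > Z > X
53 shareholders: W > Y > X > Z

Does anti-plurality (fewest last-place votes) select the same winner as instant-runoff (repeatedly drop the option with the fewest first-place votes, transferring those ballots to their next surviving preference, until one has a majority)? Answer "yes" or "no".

Anti-plurality — last-place votes: W 20, Z 53, X 30, Y 3. Winner: Y.
Instant-runoff — R1 W 83, Z 3, X 20, Y 0 (W winner). Winner: W.
The two methods disagree.

no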